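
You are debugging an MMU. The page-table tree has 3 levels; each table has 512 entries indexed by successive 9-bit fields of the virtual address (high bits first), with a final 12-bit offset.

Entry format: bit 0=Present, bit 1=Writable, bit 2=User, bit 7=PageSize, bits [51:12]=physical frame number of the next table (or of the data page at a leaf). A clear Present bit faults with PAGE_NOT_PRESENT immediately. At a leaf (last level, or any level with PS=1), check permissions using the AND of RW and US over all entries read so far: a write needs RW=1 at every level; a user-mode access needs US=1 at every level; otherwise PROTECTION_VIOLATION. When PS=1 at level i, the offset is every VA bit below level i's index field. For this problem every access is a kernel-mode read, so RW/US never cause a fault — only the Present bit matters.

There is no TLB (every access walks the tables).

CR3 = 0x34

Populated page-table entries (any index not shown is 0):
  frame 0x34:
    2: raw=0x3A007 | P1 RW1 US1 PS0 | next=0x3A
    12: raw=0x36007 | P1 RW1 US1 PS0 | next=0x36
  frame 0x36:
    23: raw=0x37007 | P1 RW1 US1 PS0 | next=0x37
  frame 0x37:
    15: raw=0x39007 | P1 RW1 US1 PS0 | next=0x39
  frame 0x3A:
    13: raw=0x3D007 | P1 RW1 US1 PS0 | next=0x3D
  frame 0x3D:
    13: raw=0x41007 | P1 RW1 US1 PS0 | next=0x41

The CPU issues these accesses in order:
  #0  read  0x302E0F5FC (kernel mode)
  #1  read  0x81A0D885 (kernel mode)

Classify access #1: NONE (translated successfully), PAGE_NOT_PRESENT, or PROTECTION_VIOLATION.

Walk each access:
#0 VA=0x302E0F5FC (r,kernel):
  [0] read 0x34 idx=12: raw=0x36007 flags P=1 W=1 U=1 S=0
  [1] read 0x36 idx=23: raw=0x37007 flags P=1 W=1 U=1 S=0
  [2] read 0x37 idx=15: raw=0x39007 flags P=1 W=1 U=1 S=0
  ⇒ phys 0x395FC  [3 reads]
#1 VA=0x81A0D885 (r,kernel):
  [0] read 0x34 idx=2: raw=0x3A007 flags P=1 W=1 U=1 S=0
  [1] read 0x3A idx=13: raw=0x3D007 flags P=1 W=1 U=1 S=0
  [2] read 0x3D idx=13: raw=0x41007 flags P=1 W=1 U=1 S=0
  ⇒ phys 0x41885  [3 reads]

Access #1 fault: NONE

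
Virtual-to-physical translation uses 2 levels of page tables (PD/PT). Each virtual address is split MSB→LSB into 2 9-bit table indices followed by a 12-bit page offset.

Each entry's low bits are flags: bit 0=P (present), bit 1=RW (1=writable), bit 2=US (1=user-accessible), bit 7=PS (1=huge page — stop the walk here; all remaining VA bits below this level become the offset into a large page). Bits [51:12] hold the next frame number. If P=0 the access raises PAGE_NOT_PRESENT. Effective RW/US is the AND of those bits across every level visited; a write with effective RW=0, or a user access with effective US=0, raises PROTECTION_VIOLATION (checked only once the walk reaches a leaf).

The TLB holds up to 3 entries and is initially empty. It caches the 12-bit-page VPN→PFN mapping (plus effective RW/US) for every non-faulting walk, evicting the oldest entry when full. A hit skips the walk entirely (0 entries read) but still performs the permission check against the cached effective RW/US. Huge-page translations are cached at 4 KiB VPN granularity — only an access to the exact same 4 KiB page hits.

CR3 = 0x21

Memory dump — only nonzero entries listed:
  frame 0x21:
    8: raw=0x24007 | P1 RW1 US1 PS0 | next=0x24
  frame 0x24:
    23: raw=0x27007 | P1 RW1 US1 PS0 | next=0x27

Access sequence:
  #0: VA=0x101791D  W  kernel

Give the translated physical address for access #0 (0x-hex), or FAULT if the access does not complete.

Per-access translation:
#0 VA=0x101791D (w,kernel):
  L0 @0x21[8] → 0x24007  P=1,RW=1,US=1,PS=0
  L1 @0x24[23] → 0x27007  P=1,RW=1,US=1,PS=0
  → PA=0x2791D  (2 entries read)

Access #0 PA: 0x2791D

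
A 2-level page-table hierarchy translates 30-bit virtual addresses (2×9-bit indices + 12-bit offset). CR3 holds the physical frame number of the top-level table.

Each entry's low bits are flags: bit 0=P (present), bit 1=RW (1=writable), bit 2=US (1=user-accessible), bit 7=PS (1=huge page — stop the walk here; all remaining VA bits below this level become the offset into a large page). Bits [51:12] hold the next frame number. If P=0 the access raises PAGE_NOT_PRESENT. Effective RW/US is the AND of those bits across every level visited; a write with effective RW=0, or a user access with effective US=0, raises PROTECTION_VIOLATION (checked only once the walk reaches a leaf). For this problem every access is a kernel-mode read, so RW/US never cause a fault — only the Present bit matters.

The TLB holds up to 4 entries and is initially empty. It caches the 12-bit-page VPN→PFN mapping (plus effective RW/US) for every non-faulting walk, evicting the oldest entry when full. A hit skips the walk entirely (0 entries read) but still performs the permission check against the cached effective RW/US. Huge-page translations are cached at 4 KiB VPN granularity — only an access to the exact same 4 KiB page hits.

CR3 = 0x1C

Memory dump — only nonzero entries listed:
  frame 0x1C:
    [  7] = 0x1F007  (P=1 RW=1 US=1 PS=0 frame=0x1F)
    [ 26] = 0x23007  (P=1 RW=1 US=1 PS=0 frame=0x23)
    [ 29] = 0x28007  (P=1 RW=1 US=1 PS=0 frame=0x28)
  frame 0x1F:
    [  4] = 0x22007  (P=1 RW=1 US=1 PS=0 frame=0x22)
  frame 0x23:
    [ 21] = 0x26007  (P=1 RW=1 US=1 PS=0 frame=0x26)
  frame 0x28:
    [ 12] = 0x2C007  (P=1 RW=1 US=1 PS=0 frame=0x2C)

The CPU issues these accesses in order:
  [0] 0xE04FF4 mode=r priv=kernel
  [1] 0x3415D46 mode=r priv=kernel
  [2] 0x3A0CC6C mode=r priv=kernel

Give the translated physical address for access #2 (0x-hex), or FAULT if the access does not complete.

Per-access translation:
#0 VA=0xE04FF4 (r,kernel):
  [0] read 0x1C idx=7: raw=0x1F007 flags P=1 W=1 U=1 S=0
  [1] read 0x1F idx=4: raw=0x22007 flags P=1 W=1 U=1 S=0
  → PA=0x22FF4  (2 entries read)
#1 VA=0x3415D46 (r,kernel):
  [0] read 0x1C idx=26: raw=0x23007 flags P=1 W=1 U=1 S=0
  [1] read 0x23 idx=21: raw=0x26007 flags P=1 W=1 U=1 S=0
  → PA=0x26D46  (2 entries read)
#2 VA=0x3A0CC6C (r,kernel):
  [0] read 0x1C idx=29: raw=0x28007 flags P=1 W=1 U=1 S=0
  [1] read 0x28 idx=12: raw=0x2C007 flags P=1 W=1 U=1 S=0
  → PA=0x2CC6C  (2 entries read)

Access #2 PA: 0x2CC6C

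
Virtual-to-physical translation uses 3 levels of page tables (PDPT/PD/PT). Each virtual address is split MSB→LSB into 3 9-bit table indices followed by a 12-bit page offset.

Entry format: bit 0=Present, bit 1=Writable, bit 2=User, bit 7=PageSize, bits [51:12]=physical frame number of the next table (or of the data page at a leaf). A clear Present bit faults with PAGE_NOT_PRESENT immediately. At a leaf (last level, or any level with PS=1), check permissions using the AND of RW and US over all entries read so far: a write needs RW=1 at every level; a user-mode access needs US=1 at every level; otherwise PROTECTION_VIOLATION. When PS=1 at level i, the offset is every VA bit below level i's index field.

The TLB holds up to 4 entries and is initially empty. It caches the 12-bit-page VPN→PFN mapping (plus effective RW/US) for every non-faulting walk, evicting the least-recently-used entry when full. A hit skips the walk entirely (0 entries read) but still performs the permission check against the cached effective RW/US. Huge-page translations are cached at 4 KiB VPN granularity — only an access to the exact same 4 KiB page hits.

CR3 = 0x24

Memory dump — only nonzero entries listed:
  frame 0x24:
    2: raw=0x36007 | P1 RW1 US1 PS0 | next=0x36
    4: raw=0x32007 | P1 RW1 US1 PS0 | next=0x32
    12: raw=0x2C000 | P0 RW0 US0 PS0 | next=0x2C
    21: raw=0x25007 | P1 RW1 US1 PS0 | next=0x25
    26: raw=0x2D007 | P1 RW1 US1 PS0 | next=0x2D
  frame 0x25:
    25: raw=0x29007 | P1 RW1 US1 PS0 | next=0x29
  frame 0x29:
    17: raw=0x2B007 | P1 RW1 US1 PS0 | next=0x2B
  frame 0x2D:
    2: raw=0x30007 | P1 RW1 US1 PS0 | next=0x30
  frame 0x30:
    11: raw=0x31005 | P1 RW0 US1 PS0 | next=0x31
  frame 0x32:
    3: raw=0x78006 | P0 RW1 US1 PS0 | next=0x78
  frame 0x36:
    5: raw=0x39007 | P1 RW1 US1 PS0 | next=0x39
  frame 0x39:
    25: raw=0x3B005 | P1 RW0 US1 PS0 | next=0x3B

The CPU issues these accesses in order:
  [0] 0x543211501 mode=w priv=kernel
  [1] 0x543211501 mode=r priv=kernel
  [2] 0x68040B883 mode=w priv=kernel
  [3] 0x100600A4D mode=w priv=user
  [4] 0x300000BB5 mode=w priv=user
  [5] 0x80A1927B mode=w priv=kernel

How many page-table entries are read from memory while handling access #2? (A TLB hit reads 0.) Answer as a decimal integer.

Walk each access:
#0 VA=0x543211501 (w,kernel):
  [0] read 0x24 idx=21: raw=0x25007 flags P=1 W=1 U=1 S=0
  [1] read 0x25 idx=25: raw=0x29007 flags P=1 W=1 U=1 S=0
  [2] read 0x29 idx=17: raw=0x2B007 flags P=1 W=1 U=1 S=0
  ⇒ phys 0x2B501  [3 reads]
#1 VA=0x543211501 (r,kernel):
  TLB hit vpn=0x543211 → PA=0x2B501
#2 VA=0x68040B883 (w,kernel):
  [0] read 0x24 idx=26: raw=0x2D007 flags P=1 W=1 U=1 S=0
  [1] read 0x2D idx=2: raw=0x30007 flags P=1 W=1 U=1 S=0
  [2] read 0x30 idx=11: raw=0x31005 flags P=1 W=0 U=1 S=0
  ✗ PROTECTION_VIOLATION  [3 reads]
#3 VA=0x100600A4D (w,user):
  [0] read 0x24 idx=4: raw=0x32007 flags P=1 W=1 U=1 S=0
  [1] read 0x32 idx=3: raw=0x78006 flags P=0 W=1 U=1 S=0
  ✗ PAGE_NOT_PRESENT  [2 reads]
#4 VA=0x300000BB5 (w,user):
  [0] read 0x24 idx=12: raw=0x2C000 flags P=0 W=0 U=0 S=0
  ✗ PAGE_NOT_PRESENT  [1 reads]
#5 VA=0x80A1927B (w,kernel):
  [0] read 0x24 idx=2: raw=0x36007 flags P=1 W=1 U=1 S=0
  [1] read 0x36 idx=5: raw=0x39007 flags P=1 W=1 U=1 S=0
  [2] read 0x39 idx=25: raw=0x3B005 flags P=1 W=0 U=1 S=0
  ✗ PROTECTION_VIOLATION  [3 reads]

Entries read for #2: 3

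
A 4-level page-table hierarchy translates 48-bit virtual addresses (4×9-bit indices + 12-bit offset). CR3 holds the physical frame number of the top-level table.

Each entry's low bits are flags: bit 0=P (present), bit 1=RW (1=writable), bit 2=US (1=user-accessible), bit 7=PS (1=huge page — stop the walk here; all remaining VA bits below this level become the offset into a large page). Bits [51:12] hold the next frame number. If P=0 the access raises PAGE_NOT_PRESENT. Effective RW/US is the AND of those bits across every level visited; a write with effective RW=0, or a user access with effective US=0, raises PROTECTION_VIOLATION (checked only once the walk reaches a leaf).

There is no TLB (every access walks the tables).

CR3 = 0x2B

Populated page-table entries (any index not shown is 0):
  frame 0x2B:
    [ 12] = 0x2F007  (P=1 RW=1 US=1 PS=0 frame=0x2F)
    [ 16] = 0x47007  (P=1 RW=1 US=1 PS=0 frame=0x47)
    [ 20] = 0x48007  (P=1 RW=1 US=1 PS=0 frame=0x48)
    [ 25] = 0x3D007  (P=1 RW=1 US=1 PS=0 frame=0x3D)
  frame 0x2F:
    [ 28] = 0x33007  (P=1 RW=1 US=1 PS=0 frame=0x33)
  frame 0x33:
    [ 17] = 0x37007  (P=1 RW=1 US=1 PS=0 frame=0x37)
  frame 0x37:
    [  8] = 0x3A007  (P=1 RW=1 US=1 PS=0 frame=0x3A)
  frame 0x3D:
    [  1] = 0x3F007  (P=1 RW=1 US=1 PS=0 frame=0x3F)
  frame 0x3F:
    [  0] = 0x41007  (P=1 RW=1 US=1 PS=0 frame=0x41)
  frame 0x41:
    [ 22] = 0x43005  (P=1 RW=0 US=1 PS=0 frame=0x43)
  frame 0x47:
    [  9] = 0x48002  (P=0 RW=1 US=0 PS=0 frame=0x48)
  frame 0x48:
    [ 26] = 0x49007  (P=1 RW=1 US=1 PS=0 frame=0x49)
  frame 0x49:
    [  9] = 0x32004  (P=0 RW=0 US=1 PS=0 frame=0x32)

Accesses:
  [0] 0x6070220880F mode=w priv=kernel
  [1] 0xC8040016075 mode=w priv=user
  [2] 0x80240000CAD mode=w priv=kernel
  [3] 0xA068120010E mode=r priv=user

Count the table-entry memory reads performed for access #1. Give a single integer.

Walk each access:
#0 VA=0x6070220880F (w,kernel):
  [0] read 0x2B idx=12: raw=0x2F007 flags P=1 W=1 U=1 S=0
  [1] read 0x2F idx=28: raw=0x33007 flags P=1 W=1 U=1 S=0
  [2] read 0x33 idx=17: raw=0x37007 flags P=1 W=1 U=1 S=0
  [3] read 0x37 idx=8: raw=0x3A007 flags P=1 W=1 U=1 S=0
  → PA=0x3A80F  (4 entries read)
#1 VA=0xC8040016075 (w,user):
  [0] read 0x2B idx=25: raw=0x3D007 flags P=1 W=1 U=1 S=0
  [1] read 0x3D idx=1: raw=0x3F007 flags P=1 W=1 U=1 S=0
  [2] read 0x3F idx=0: raw=0x41007 flags P=1 W=1 U=1 S=0
  [3] read 0x41 idx=22: raw=0x43005 flags P=1 W=0 U=1 S=0
  ✗ PROTECTION_VIOLATION  [4 reads]
#2 VA=0x80240000CAD (w,kernel):
  [0] read 0x2B idx=16: raw=0x47007 flags P=1 W=1 U=1 S=0
  [1] read 0x47 idx=9: raw=0x48002 flags P=0 W=1 U=0 S=0
  ✗ PAGE_NOT_PRESENT  [2 reads]
#3 VA=0xA068120010E (r,user):
  [0] read 0x2B idx=20: raw=0x48007 flags P=1 W=1 U=1 S=0
  [1] read 0x48 idx=26: raw=0x49007 flags P=1 W=1 U=1 S=0
  [2] read 0x49 idx=9: raw=0x32004 flags P=0 W=0 U=1 S=0
  ✗ PAGE_NOT_PRESENT  [3 reads]

Entries read for #1: 4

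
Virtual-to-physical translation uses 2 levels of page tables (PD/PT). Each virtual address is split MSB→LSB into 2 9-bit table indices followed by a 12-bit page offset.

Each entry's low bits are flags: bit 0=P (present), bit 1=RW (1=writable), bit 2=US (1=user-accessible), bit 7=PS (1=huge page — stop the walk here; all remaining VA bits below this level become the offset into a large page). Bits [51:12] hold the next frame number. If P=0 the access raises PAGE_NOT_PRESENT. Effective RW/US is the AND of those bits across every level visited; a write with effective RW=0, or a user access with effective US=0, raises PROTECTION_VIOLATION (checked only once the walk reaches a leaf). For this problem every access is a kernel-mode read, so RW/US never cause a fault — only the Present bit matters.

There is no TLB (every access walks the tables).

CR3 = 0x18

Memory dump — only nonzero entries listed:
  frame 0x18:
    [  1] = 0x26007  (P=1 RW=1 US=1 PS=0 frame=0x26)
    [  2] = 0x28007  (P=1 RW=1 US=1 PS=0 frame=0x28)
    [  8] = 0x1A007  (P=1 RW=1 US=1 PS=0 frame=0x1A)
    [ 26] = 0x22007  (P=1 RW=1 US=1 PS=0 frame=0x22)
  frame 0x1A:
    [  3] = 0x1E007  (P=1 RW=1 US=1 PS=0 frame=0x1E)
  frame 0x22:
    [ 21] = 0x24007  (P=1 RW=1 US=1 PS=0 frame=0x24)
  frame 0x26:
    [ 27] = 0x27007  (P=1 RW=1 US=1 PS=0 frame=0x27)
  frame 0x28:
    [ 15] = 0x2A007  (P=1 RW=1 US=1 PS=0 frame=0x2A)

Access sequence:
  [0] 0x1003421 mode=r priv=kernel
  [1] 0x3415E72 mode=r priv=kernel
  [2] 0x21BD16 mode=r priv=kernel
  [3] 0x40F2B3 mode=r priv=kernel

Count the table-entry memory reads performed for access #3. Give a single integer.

Trace:
#0 VA=0x1003421 (r,kernel):
  lvl0: tbl 0x18, slot 8 ⇒ 0x1A007 (P1/RW1/US1/PS0)
  lvl1: tbl 0x1A, slot 3 ⇒ 0x1E007 (P1/RW1/US1/PS0)
  ✓ 0x1E421  — 2 lookups
#1 VA=0x3415E72 (r,kernel):
  lvl0: tbl 0x18, slot 26 ⇒ 0x22007 (P1/RW1/US1/PS0)
  lvl1: tbl 0x22, slot 21 ⇒ 0x24007 (P1/RW1/US1/PS0)
  ✓ 0x24E72  — 2 lookups
#2 VA=0x21BD16 (r,kernel):
  lvl0: tbl 0x18, slot 1 ⇒ 0x26007 (P1/RW1/US1/PS0)
  lvl1: tbl 0x26, slot 27 ⇒ 0x27007 (P1/RW1/US1/PS0)
  ✓ 0x27D16  — 2 lookups
#3 VA=0x40F2B3 (r,kernel):
  lvl0: tbl 0x18, slot 2 ⇒ 0x28007 (P1/RW1/US1/PS0)
  lvl1: tbl 0x28, slot 15 ⇒ 0x2A007 (P1/RW1/US1/PS0)
  ✓ 0x2A2B3  — 2 lookups

Entries read for #3: 2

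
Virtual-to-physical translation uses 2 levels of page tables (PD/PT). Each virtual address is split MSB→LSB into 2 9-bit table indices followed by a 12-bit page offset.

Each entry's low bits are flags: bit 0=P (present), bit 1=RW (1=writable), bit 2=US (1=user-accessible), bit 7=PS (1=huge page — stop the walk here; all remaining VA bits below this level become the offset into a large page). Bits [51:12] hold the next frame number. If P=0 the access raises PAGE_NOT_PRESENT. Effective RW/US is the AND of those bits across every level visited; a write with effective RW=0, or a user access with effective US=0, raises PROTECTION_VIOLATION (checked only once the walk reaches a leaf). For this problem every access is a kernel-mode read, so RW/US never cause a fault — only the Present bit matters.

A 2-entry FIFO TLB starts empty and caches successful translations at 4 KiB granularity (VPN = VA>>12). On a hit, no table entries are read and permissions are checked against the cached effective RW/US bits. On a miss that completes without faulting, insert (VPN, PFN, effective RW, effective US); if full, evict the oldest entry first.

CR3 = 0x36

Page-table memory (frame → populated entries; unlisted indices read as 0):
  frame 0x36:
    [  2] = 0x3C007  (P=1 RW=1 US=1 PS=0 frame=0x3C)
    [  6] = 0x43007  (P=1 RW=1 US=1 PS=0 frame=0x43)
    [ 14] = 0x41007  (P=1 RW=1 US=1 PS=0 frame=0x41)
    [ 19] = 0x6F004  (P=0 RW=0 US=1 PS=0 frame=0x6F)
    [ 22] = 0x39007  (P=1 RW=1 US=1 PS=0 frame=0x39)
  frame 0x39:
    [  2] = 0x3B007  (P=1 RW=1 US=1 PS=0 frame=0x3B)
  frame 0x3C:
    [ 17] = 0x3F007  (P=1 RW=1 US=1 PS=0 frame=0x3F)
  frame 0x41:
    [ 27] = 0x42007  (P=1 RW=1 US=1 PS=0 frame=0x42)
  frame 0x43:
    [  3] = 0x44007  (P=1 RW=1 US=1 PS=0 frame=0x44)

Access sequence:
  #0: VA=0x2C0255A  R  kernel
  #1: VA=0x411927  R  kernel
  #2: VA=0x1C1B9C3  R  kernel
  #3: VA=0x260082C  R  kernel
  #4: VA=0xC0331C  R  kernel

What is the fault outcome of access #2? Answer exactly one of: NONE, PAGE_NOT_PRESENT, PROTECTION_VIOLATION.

Trace:
#0 VA=0x2C0255A (r,kernel):
  L0 @0x36[22] → 0x39007  P=1,RW=1,US=1,PS=0
  L1 @0x39[2] → 0x3B007  P=1,RW=1,US=1,PS=0
  → PA=0x3B55A  (2 entries read)
#1 VA=0x411927 (r,kernel):
  L0 @0x36[2] → 0x3C007  P=1,RW=1,US=1,PS=0
  L1 @0x3C[17] → 0x3F007  P=1,RW=1,US=1,PS=0
  → PA=0x3F927  (2 entries read)
#2 VA=0x1C1B9C3 (r,kernel):
  L0 @0x36[14] → 0x41007  P=1,RW=1,US=1,PS=0
  L1 @0x41[27] → 0x42007  P=1,RW=1,US=1,PS=0
  → PA=0x429C3  (2 entries read)
#3 VA=0x260082C (r,kernel):
  L0 @0x36[19] → 0x6F004  P=0,RW=0,US=1,PS=0
  ✗ PAGE_NOT_PRESENT  [1 reads]
#4 VA=0xC0331C (r,kernel):
  L0 @0x36[6] → 0x43007  P=1,RW=1,US=1,PS=0
  L1 @0x43[3] → 0x44007  P=1,RW=1,US=1,PS=0
  → PA=0x4431C  (2 entries read)

Access #2 fault: NONE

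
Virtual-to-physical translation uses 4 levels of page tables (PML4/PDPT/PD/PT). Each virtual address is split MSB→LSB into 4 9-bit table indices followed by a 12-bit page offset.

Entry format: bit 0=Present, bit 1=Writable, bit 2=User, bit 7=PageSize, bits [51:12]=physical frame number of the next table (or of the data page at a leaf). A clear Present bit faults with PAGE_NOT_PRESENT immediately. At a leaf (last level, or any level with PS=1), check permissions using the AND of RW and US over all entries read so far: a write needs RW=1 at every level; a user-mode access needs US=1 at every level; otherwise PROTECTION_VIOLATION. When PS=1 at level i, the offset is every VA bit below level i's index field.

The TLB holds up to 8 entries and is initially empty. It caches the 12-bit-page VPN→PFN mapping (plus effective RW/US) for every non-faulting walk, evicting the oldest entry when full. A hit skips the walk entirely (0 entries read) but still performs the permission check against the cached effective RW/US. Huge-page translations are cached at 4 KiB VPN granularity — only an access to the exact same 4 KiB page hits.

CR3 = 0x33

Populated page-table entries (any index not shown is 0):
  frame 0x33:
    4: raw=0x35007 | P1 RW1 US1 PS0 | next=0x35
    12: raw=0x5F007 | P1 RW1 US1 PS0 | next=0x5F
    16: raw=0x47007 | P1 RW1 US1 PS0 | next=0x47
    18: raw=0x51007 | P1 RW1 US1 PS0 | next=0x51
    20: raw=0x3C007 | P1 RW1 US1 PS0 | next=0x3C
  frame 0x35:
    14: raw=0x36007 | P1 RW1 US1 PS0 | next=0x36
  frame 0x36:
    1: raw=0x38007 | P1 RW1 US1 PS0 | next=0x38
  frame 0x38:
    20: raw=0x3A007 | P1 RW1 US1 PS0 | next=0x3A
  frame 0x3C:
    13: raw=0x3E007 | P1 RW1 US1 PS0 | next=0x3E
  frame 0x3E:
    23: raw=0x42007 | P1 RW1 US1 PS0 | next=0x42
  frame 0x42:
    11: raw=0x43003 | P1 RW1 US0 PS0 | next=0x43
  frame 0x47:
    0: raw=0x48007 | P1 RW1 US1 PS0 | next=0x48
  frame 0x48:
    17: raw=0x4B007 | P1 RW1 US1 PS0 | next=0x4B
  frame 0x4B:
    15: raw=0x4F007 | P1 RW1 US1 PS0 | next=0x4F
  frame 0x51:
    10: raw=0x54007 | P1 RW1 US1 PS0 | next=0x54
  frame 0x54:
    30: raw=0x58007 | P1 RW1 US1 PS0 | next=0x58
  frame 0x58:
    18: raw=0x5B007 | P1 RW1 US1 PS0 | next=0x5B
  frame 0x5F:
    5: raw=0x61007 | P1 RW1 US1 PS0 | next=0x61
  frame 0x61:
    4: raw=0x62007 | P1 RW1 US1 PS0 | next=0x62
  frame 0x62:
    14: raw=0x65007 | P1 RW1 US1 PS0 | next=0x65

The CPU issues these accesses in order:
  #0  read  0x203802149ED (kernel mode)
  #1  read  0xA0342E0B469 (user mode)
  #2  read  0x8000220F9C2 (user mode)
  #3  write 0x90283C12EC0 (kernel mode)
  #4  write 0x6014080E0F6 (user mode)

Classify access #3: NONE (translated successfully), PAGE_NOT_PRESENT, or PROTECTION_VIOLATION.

Trace:
#0 VA=0x203802149ED (r,kernel):
  lvl0: tbl 0x33, slot 4 ⇒ 0x35007 (P1/RW1/US1/PS0)
  lvl1: tbl 0x35, slot 14 ⇒ 0x36007 (P1/RW1/US1/PS0)
  lvl2: tbl 0x36, slot 1 ⇒ 0x38007 (P1/RW1/US1/PS0)
  lvl3: tbl 0x38, slot 20 ⇒ 0x3A007 (P1/RW1/US1/PS0)
  → PA=0x3A9ED  (4 entries read)
#1 VA=0xA0342E0B469 (r,user):
  lvl0: tbl 0x33, slot 20 ⇒ 0x3C007 (P1/RW1/US1/PS0)
  lvl1: tbl 0x3C, slot 13 ⇒ 0x3E007 (P1/RW1/US1/PS0)
  lvl2: tbl 0x3E, slot 23 ⇒ 0x42007 (P1/RW1/US1/PS0)
  lvl3: tbl 0x42, slot 11 ⇒ 0x43003 (P1/RW1/US0/PS0)
  ⇒ fault: PROTECTION_VIOLATION  — 4 lookups
#2 VA=0x8000220F9C2 (r,user):
  lvl0: tbl 0x33, slot 16 ⇒ 0x47007 (P1/RW1/US1/PS0)
  lvl1: tbl 0x47, slot 0 ⇒ 0x48007 (P1/RW1/US1/PS0)
  lvl2: tbl 0x48, slot 17 ⇒ 0x4B007 (P1/RW1/US1/PS0)
  lvl3: tbl 0x4B, slot 15 ⇒ 0x4F007 (P1/RW1/US1/PS0)
  → PA=0x4F9C2  (4 entries read)
#3 VA=0x90283C12EC0 (w,kernel):
  lvl0: tbl 0x33, slot 18 ⇒ 0x51007 (P1/RW1/US1/PS0)
  lvl1: tbl 0x51, slot 10 ⇒ 0x54007 (P1/RW1/US1/PS0)
  lvl2: tbl 0x54, slot 30 ⇒ 0x58007 (P1/RW1/US1/PS0)
  lvl3: tbl 0x58, slot 18 ⇒ 0x5B007 (P1/RW1/US1/PS0)
  → PA=0x5BEC0  (4 entries read)
#4 VA=0x6014080E0F6 (w,user):
  lvl0: tbl 0x33, slot 12 ⇒ 0x5F007 (P1/RW1/US1/PS0)
  lvl1: tbl 0x5F, slot 5 ⇒ 0x61007 (P1/RW1/US1/PS0)
  lvl2: tbl 0x61, slot 4 ⇒ 0x62007 (P1/RW1/US1/PS0)
  lvl3: tbl 0x62, slot 14 ⇒ 0x65007 (P1/RW1/US1/PS0)
  → PA=0x650F6  (4 entries read)

Access #3 fault: NONE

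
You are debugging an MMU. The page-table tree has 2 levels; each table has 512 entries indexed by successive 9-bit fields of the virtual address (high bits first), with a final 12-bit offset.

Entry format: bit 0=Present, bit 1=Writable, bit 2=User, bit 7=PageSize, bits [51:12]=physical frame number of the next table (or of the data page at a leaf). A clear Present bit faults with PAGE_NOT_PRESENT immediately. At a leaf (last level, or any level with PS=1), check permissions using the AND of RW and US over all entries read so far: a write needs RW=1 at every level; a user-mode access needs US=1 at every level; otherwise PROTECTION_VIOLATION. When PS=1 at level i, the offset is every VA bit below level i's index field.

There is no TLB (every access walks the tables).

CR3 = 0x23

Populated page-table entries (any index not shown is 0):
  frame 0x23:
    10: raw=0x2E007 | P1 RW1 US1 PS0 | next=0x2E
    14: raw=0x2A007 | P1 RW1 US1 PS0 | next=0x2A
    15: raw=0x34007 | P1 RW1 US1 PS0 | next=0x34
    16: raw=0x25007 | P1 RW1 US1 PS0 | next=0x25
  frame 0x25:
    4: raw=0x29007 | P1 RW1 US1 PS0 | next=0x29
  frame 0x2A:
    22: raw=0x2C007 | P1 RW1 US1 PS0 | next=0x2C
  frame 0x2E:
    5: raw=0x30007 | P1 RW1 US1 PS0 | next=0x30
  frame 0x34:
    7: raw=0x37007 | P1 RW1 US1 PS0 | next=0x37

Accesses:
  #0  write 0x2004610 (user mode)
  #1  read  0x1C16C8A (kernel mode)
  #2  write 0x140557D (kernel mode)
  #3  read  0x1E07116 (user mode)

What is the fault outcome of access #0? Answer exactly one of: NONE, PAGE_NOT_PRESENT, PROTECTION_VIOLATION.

Walk each access:
#0 VA=0x2004610 (w,user):
  L0 @0x23[16] → 0x25007  P=1,RW=1,US=1,PS=0
  L1 @0x25[4] → 0x29007  P=1,RW=1,US=1,PS=0
  ⇒ phys 0x29610  [2 reads]
#1 VA=0x1C16C8A (r,kernel):
  L0 @0x23[14] → 0x2A007  P=1,RW=1,US=1,PS=0
  L1 @0x2A[22] → 0x2C007  P=1,RW=1,US=1,PS=0
  ⇒ phys 0x2CC8A  [2 reads]
#2 VA=0x140557D (w,kernel):
  L0 @0x23[10] → 0x2E007  P=1,RW=1,US=1,PS=0
  L1 @0x2E[5] → 0x30007  P=1,RW=1,US=1,PS=0
  ⇒ phys 0x3057D  [2 reads]
#3 VA=0x1E07116 (r,user):
  L0 @0x23[15] → 0x34007  P=1,RW=1,US=1,PS=0
  L1 @0x34[7] → 0x37007  P=1,RW=1,US=1,PS=0
  ⇒ phys 0x37116  [2 reads]

Access #0 fault: NONE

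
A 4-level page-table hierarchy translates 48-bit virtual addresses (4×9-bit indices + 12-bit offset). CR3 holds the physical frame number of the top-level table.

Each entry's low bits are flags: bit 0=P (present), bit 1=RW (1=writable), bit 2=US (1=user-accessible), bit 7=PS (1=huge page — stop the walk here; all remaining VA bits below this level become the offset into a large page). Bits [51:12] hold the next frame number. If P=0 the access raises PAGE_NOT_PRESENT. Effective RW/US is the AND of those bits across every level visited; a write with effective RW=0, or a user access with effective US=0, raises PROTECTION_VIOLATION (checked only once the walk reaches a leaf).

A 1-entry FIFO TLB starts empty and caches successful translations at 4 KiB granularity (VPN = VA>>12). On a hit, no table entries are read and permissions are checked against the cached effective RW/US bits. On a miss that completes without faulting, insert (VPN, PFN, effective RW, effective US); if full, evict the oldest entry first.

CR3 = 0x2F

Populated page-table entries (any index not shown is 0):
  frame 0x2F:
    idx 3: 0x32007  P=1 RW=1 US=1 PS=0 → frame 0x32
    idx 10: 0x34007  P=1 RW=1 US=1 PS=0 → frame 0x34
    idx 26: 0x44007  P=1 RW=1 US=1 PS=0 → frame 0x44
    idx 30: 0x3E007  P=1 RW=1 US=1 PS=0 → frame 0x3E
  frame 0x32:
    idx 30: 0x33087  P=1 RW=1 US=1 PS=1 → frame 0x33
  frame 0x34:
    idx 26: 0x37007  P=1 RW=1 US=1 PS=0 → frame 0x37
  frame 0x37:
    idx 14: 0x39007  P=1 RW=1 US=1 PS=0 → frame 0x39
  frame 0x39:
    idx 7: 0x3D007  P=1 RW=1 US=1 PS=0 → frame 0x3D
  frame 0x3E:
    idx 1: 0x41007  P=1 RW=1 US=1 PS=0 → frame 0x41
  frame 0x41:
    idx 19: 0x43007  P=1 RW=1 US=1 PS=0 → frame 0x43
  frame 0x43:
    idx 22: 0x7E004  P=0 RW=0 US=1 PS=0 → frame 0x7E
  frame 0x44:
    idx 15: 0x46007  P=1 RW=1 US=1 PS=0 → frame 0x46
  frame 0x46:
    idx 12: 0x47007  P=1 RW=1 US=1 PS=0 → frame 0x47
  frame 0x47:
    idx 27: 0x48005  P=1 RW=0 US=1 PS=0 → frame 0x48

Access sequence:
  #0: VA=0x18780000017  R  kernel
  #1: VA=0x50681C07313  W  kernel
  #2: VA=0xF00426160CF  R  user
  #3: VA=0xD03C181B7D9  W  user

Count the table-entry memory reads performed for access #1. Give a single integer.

Trace:
#0 VA=0x18780000017 (r,kernel):
  lvl0: tbl 0x2F, slot 3 ⇒ 0x32007 (P1/RW1/US1/PS0)
  lvl1: tbl 0x32, slot 30 ⇒ 0x33087 (P1/RW1/US1/PS1)
  ⇒ phys 0x33017 (huge @L1)  [2 reads]
#1 VA=0x50681C07313 (w,kernel):
  lvl0: tbl 0x2F, slot 10 ⇒ 0x34007 (P1/RW1/US1/PS0)
  lvl1: tbl 0x34, slot 26 ⇒ 0x37007 (P1/RW1/US1/PS0)
  lvl2: tbl 0x37, slot 14 ⇒ 0x39007 (P1/RW1/US1/PS0)
  lvl3: tbl 0x39, slot 7 ⇒ 0x3D007 (P1/RW1/US1/PS0)
  ⇒ phys 0x3D313  [4 reads]
#2 VA=0xF00426160CF (r,user):
  lvl0: tbl 0x2F, slot 30 ⇒ 0x3E007 (P1/RW1/US1/PS0)
  lvl1: tbl 0x3E, slot 1 ⇒ 0x41007 (P1/RW1/US1/PS0)
  lvl2: tbl 0x41, slot 19 ⇒ 0x43007 (P1/RW1/US1/PS0)
  lvl3: tbl 0x43, slot 22 ⇒ 0x7E004 (P0/RW0/US1/PS0)
  ⇒ fault: PAGE_NOT_PRESENT  — 4 lookups
#3 VA=0xD03C181B7D9 (w,user):
  lvl0: tbl 0x2F, slot 26 ⇒ 0x44007 (P1/RW1/US1/PS0)
  lvl1: tbl 0x44, slot 15 ⇒ 0x46007 (P1/RW1/US1/PS0)
  lvl2: tbl 0x46, slot 12 ⇒ 0x47007 (P1/RW1/US1/PS0)
  lvl3: tbl 0x47, slot 27 ⇒ 0x48005 (P1/RW0/US1/PS0)
  ⇒ fault: PROTECTION_VIOLATION  — 4 lookups

Entries read for #1: 4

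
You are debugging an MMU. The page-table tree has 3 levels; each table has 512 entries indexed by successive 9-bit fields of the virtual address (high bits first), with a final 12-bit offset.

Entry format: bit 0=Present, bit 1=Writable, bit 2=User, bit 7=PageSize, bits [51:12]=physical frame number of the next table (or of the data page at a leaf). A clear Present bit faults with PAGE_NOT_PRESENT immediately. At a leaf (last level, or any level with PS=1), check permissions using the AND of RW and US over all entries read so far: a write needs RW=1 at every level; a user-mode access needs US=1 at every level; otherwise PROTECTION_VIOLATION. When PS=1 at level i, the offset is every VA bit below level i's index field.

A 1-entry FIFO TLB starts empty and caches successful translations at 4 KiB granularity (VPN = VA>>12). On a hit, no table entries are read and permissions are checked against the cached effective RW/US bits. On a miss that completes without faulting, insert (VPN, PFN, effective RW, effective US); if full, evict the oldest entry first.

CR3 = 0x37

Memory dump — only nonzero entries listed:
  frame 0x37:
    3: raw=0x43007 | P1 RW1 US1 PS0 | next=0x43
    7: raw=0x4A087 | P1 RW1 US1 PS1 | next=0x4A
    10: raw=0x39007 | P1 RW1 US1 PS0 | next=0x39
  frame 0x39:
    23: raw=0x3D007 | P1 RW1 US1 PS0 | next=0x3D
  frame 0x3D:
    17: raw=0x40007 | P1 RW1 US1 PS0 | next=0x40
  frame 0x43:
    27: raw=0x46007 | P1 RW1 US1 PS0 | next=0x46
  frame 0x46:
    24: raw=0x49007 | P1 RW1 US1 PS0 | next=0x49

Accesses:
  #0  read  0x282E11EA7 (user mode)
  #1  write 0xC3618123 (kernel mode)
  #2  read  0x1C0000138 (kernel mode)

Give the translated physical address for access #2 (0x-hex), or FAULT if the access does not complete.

Walk each access:
#0 VA=0x282E11EA7 (r,user):
  L0: frame=0x37 idx=10 entry=0x39007 [P=1 RW=1 US=1 PS=0]
  L1: frame=0x39 idx=23 entry=0x3D007 [P=1 RW=1 US=1 PS=0]
  L2: frame=0x3D idx=17 entry=0x40007 [P=1 RW=1 US=1 PS=0]
  ✓ 0x40EA7  — 3 lookups
#1 VA=0xC3618123 (w,kernel):
  L0: frame=0x37 idx=3 entry=0x43007 [P=1 RW=1 US=1 PS=0]
  L1: frame=0x43 idx=27 entry=0x46007 [P=1 RW=1 US=1 PS=0]
  L2: frame=0x46 idx=24 entry=0x49007 [P=1 RW=1 US=1 PS=0]
  ✓ 0x49123  — 3 lookups
#2 VA=0x1C0000138 (r,kernel):
  L0: frame=0x37 idx=7 entry=0x4A087 [P=1 RW=1 US=1 PS=1]
  ✓ 0x4A138 (huge @L0)  — 1 lookups

Access #2 PA: 0x4A138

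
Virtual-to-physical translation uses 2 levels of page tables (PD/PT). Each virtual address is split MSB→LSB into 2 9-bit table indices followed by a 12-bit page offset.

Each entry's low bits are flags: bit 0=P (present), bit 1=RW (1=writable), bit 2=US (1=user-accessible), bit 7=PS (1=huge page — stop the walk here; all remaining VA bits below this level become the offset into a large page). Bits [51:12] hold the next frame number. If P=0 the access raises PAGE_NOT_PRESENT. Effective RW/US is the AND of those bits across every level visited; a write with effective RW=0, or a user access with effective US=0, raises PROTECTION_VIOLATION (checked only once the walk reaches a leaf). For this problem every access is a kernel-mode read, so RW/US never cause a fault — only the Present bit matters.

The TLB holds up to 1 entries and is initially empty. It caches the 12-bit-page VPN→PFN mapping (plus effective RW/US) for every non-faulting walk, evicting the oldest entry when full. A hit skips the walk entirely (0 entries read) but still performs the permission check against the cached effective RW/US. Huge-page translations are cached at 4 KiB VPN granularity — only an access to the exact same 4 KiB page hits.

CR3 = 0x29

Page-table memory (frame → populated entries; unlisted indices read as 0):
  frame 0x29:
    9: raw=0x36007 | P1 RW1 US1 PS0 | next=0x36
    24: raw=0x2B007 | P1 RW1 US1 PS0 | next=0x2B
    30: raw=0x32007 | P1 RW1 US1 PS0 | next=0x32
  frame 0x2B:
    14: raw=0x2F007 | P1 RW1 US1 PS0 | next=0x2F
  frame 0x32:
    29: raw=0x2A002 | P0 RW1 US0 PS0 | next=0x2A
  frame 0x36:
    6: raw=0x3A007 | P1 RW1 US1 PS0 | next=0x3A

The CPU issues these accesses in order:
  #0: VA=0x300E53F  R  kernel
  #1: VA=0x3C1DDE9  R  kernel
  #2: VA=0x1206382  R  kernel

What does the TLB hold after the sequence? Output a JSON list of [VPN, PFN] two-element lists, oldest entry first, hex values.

Per-access translation:
#0 VA=0x300E53F (r,kernel):
  L0: frame=0x29 idx=24 entry=0x2B007 [P=1 RW=1 US=1 PS=0]
  L1: frame=0x2B idx=14 entry=0x2F007 [P=1 RW=1 US=1 PS=0]
  ⇒ phys 0x2F53F  [2 reads]
#1 VA=0x3C1DDE9 (r,kernel):
  L0: frame=0x29 idx=30 entry=0x32007 [P=1 RW=1 US=1 PS=0]
  L1: frame=0x32 idx=29 entry=0x2A002 [P=0 RW=1 US=0 PS=0]
  ✗ PAGE_NOT_PRESENT  [2 reads]
#2 VA=0x1206382 (r,kernel):
  L0: frame=0x29 idx=9 entry=0x36007 [P=1 RW=1 US=1 PS=0]
  L1: frame=0x36 idx=6 entry=0x3A007 [P=1 RW=1 US=1 PS=0]
  ⇒ phys 0x3A382  [2 reads]

TLB: [["0x1206", "0x3A"]]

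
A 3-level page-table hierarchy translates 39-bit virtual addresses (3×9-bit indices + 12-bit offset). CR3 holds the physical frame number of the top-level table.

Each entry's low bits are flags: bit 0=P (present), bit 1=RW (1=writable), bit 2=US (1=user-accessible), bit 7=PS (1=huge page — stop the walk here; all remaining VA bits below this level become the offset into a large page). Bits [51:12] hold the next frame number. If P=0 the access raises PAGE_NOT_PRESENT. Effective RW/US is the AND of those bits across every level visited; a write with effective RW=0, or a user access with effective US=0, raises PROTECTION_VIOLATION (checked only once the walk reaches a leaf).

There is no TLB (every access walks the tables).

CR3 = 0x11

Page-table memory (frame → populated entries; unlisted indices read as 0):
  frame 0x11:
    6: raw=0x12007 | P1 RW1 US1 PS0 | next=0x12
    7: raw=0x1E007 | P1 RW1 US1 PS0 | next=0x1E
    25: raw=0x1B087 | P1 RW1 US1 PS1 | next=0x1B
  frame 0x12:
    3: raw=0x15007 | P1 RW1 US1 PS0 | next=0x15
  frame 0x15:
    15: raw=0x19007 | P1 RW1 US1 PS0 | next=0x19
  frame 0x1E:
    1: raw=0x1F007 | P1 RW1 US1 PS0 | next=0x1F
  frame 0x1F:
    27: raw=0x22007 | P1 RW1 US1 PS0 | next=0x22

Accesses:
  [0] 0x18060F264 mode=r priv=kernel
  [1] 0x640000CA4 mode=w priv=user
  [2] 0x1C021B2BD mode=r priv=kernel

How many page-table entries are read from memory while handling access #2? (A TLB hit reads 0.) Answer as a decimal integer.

Walk each access:
#0 VA=0x18060F264 (r,kernel):
  L0 @0x11[6] → 0x12007  P=1,RW=1,US=1,PS=0
  L1 @0x12[3] → 0x15007  P=1,RW=1,US=1,PS=0
  L2 @0x15[15] → 0x19007  P=1,RW=1,US=1,PS=0
  ✓ 0x19264  — 3 lookups
#1 VA=0x640000CA4 (w,user):
  L0 @0x11[25] → 0x1B087  P=1,RW=1,US=1,PS=1
  ✓ 0x1BCA4 (huge @L0)  — 1 lookups
#2 VA=0x1C021B2BD (r,kernel):
  L0 @0x11[7] → 0x1E007  P=1,RW=1,US=1,PS=0
  L1 @0x1E[1] → 0x1F007  P=1,RW=1,US=1,PS=0
  L2 @0x1F[27] → 0x22007  P=1,RW=1,US=1,PS=0
  ✓ 0x222BD  — 3 lookups

Entries read for #2: 3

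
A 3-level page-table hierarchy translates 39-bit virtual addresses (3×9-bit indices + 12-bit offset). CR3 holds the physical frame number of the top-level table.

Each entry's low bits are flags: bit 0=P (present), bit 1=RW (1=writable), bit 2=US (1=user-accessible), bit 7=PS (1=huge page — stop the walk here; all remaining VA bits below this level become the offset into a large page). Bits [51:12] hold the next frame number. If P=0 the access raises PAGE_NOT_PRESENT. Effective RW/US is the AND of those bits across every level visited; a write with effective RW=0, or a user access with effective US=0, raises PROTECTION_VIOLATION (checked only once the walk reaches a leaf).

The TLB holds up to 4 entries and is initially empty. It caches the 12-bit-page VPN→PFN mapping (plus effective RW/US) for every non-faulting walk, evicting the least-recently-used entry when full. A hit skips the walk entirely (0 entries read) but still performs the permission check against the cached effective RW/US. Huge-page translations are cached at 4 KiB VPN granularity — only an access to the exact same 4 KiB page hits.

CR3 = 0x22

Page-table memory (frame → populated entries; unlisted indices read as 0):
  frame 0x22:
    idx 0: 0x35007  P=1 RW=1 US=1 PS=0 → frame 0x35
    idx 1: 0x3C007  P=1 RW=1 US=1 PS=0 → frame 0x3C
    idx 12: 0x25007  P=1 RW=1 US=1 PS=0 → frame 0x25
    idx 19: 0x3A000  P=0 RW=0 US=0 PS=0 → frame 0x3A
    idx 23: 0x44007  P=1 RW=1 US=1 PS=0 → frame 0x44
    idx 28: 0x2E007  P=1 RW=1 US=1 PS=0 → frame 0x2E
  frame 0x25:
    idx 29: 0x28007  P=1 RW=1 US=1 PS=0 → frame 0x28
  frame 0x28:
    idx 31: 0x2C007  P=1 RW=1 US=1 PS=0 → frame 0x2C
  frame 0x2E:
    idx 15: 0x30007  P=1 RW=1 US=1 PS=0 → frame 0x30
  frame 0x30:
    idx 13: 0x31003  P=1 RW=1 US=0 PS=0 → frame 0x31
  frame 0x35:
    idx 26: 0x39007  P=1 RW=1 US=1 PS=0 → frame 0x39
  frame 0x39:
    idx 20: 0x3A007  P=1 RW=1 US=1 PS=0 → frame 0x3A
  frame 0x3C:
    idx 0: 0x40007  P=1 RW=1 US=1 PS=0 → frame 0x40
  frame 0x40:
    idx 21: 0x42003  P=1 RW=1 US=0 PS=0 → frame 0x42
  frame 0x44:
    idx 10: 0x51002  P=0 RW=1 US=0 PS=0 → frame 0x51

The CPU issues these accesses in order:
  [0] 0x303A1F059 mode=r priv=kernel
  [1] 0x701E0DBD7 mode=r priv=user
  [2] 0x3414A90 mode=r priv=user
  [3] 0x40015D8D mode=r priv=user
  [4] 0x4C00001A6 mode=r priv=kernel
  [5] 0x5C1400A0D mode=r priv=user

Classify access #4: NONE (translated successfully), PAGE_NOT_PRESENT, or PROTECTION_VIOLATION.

Walk each access:
#0 VA=0x303A1F059 (r,kernel):
  L0: frame=0x22 idx=12 entry=0x25007 [P=1 RW=1 US=1 PS=0]
  L1: frame=0x25 idx=29 entry=0x28007 [P=1 RW=1 US=1 PS=0]
  L2: frame=0x28 idx=31 entry=0x2C007 [P=1 RW=1 US=1 PS=0]
  ⇒ phys 0x2C059  [3 reads]
#1 VA=0x701E0DBD7 (r,user):
  L0: frame=0x22 idx=28 entry=0x2E007 [P=1 RW=1 US=1 PS=0]
  L1: frame=0x2E idx=15 entry=0x30007 [P=1 RW=1 US=1 PS=0]
  L2: frame=0x30 idx=13 entry=0x31003 [P=1 RW=1 US=0 PS=0]
  ✗ PROTECTION_VIOLATION  [3 reads]
#2 VA=0x3414A90 (r,user):
  L0: frame=0x22 idx=0 entry=0x35007 [P=1 RW=1 US=1 PS=0]
  L1: frame=0x35 idx=26 entry=0x39007 [P=1 RW=1 US=1 PS=0]
  L2: frame=0x39 idx=20 entry=0x3A007 [P=1 RW=1 US=1 PS=0]
  ⇒ phys 0x3AA90  [3 reads]
#3 VA=0x40015D8D (r,user):
  L0: frame=0x22 idx=1 entry=0x3C007 [P=1 RW=1 US=1 PS=0]
  L1: frame=0x3C idx=0 entry=0x40007 [P=1 RW=1 US=1 PS=0]
  L2: frame=0x40 idx=21 entry=0x42003 [P=1 RW=1 US=0 PS=0]
  ✗ PROTECTION_VIOLATION  [3 reads]
#4 VA=0x4C00001A6 (r,kernel):
  L0: frame=0x22 idx=19 entry=0x3A000 [P=0 RW=0 US=0 PS=0]
  ✗ PAGE_NOT_PRESENT  [1 reads]
#5 VA=0x5C1400A0D (r,user):
  L0: frame=0x22 idx=23 entry=0x44007 [P=1 RW=1 US=1 PS=0]
  L1: frame=0x44 idx=10 entry=0x51002 [P=0 RW=1 US=0 PS=0]
  ✗ PAGE_NOT_PRESENT  [2 reads]

Access #4 fault: PAGE_NOT_PRESENT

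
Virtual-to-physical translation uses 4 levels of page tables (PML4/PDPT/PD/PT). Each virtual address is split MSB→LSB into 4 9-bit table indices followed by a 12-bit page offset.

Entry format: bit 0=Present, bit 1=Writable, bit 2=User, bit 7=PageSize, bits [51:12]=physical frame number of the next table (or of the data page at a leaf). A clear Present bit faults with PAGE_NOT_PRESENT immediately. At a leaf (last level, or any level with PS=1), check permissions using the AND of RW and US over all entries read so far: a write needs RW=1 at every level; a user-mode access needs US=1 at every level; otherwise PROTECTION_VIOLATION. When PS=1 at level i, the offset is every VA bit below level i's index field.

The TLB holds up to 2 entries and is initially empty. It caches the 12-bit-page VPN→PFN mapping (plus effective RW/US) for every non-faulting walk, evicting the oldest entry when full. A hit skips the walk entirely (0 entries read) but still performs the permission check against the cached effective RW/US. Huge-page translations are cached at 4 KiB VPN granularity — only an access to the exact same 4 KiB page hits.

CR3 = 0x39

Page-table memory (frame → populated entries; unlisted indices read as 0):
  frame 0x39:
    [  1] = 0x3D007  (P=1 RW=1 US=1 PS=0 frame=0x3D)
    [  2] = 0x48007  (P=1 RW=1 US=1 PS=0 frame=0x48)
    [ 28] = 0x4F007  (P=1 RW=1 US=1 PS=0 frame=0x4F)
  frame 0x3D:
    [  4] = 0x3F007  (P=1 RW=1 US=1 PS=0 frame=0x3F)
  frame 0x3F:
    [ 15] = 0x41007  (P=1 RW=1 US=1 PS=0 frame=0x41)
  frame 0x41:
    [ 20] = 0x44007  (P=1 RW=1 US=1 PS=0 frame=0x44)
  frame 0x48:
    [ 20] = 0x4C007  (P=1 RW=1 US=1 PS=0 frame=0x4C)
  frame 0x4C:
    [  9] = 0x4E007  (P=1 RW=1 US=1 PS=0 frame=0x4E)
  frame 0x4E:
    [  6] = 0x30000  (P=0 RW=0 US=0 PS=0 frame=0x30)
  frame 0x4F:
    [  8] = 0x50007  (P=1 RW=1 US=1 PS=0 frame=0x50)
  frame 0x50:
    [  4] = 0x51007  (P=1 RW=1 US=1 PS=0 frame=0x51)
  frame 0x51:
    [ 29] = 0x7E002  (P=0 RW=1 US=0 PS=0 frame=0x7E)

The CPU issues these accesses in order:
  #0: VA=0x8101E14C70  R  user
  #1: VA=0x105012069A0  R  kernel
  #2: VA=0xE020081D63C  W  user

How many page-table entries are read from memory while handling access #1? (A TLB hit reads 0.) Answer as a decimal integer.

Trace:
#0 VA=0x8101E14C70 (r,user):
  [0] read 0x39 idx=1: raw=0x3D007 flags P=1 W=1 U=1 S=0
  [1] read 0x3D idx=4: raw=0x3F007 flags P=1 W=1 U=1 S=0
  [2] read 0x3F idx=15: raw=0x41007 flags P=1 W=1 U=1 S=0
  [3] read 0x41 idx=20: raw=0x44007 flags P=1 W=1 U=1 S=0
  ✓ 0x44C70  — 4 lookups
#1 VA=0x105012069A0 (r,kernel):
  [0] read 0x39 idx=2: raw=0x48007 flags P=1 W=1 U=1 S=0
  [1] read 0x48 idx=20: raw=0x4C007 flags P=1 W=1 U=1 S=0
  [2] read 0x4C idx=9: raw=0x4E007 flags P=1 W=1 U=1 S=0
  [3] read 0x4E idx=6: raw=0x30000 flags P=0 W=0 U=0 S=0
  ⇒ fault: PAGE_NOT_PRESENT  — 4 lookups
#2 VA=0xE020081D63C (w,user):
  [0] read 0x39 idx=28: raw=0x4F007 flags P=1 W=1 U=1 S=0
  [1] read 0x4F idx=8: raw=0x50007 flags P=1 W=1 U=1 S=0
  [2] read 0x50 idx=4: raw=0x51007 flags P=1 W=1 U=1 S=0
  [3] read 0x51 idx=29: raw=0x7E002 flags P=0 W=1 U=0 S=0
  ⇒ fault: PAGE_NOT_PRESENT  — 4 lookups

Entries read for #1: 4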